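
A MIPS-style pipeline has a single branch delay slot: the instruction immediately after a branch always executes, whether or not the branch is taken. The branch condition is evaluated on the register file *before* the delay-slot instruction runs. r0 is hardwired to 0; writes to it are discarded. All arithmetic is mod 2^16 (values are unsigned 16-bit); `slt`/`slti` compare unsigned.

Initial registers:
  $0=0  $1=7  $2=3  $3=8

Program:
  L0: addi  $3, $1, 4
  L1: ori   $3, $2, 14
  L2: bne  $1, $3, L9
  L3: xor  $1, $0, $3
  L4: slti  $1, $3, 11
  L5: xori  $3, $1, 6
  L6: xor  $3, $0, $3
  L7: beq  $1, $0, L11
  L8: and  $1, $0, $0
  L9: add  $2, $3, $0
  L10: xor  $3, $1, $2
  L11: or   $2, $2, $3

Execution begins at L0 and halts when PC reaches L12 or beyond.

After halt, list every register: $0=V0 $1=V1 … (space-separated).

#0 addi  $3, $1, 4 ; 0/7/3/11
#1 ori   $3, $2, 14 ; 0/7/3/15
#2 bne  $1, $3, L9 ; 0/7/3/15 ; →target
#3 xor  $1, $0, $3 ; 0/15/3/15
#9 add  $2, $3, $0 ; 0/15/15/15
#10 xor  $3, $1, $2 ; 0/15/15/0
#11 or   $2, $2, $3 ; 0/15/15/0

$0=0 $1=15 $2=15 $3=0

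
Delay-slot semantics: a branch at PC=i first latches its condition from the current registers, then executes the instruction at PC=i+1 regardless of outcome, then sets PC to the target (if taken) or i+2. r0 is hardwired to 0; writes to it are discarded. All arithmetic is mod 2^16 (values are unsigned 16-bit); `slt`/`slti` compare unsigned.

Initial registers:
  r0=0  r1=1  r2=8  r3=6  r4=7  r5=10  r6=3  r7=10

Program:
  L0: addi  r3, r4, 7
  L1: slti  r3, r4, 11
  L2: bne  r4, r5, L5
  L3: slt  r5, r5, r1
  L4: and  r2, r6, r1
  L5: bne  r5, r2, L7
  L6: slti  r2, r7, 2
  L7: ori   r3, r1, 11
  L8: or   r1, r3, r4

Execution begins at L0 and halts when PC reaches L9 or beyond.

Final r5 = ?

0

[0] addi  r3, r4, 7  →  {r0:0, r1:1, r2:8, r3:14, r4:7, r5:10, r6:3, r7:10}
[1] slti  r3, r4, 11  →  {r0:0, r1:1, r2:8, r3:1, r4:7, r5:10, r6:3, r7:10}
[2] bne  r4, r5, L5  →  {r0:0, r1:1, r2:8, r3:1, r4:7, r5:10, r6:3, r7:10}  ⟨branch taken⟩
[3] slt  r5, r5, r1  →  {r0:0, r1:1, r2:8, r3:1, r4:7, r5:0, r6:3, r7:10}
[5] bne  r5, r2, L7  →  {r0:0, r1:1, r2:8, r3:1, r4:7, r5:0, r6:3, r7:10}  ⟨branch taken⟩
[6] slti  r2, r7, 2  →  {r0:0, r1:1, r2:0, r3:1, r4:7, r5:0, r6:3, r7:10}
[7] ori   r3, r1, 11  →  {r0:0, r1:1, r2:0, r3:11, r4:7, r5:0, r6:3, r7:10}
[8] or   r1, r3, r4  →  {r0:0, r1:15, r2:0, r3:11, r4:7, r5:0, r6:3, r7:10}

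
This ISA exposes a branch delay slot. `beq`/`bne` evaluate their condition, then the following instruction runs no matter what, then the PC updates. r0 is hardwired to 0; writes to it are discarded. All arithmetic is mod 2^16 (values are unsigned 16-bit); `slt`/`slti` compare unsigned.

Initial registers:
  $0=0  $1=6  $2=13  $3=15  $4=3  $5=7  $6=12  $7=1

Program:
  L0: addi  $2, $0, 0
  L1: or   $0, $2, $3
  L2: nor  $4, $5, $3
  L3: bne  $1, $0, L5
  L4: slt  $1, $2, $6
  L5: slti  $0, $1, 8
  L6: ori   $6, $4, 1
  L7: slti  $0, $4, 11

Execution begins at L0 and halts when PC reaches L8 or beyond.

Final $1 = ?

#0 addi  $2, $0, 0 ; 0/6/0/15/3/7/12/1
#1 or   $0, $2, $3 ; 0/6/0/15/3/7/12/1
#2 nor  $4, $5, $3 ; 0/6/0/15/65520/7/12/1
#3 bne  $1, $0, L5 ; 0/6/0/15/65520/7/12/1 ; →target
#4 slt  $1, $2, $6 ; 0/1/0/15/65520/7/12/1
#5 slti  $0, $1, 8 ; 0/1/0/15/65520/7/12/1
#6 ori   $6, $4, 1 ; 0/1/0/15/65520/7/65521/1
#7 slti  $0, $4, 11 ; 0/1/0/15/65520/7/65521/1

1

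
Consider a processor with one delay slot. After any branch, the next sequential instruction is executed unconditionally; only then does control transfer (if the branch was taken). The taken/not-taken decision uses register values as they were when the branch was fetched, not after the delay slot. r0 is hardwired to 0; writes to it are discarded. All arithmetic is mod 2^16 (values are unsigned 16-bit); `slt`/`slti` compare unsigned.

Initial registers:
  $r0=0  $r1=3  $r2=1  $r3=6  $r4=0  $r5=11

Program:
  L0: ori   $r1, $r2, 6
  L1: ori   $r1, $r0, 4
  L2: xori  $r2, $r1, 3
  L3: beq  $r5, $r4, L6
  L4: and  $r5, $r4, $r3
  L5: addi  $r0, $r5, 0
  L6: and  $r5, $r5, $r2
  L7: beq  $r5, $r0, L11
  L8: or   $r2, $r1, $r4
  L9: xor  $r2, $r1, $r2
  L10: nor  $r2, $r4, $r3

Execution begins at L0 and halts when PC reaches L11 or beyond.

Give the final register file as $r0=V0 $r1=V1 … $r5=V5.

#0 ori   $r1, $r2, 6 ; 0/7/1/6/0/11
#1 ori   $r1, $r0, 4 ; 0/4/1/6/0/11
#2 xori  $r2, $r1, 3 ; 0/4/7/6/0/11
#3 beq  $r5, $r4, L6 ; 0/4/7/6/0/11 ; →fallthru
#4 and  $r5, $r4, $r3 ; 0/4/7/6/0/0
#5 addi  $r0, $r5, 0 ; 0/4/7/6/0/0
#6 and  $r5, $r5, $r2 ; 0/4/7/6/0/0
#7 beq  $r5, $r0, L11 ; 0/4/7/6/0/0 ; →target
#8 or   $r2, $r1, $r4 ; 0/4/4/6/0/0

$r0=0 $r1=4 $r2=4 $r3=6 $r4=0 $r5=0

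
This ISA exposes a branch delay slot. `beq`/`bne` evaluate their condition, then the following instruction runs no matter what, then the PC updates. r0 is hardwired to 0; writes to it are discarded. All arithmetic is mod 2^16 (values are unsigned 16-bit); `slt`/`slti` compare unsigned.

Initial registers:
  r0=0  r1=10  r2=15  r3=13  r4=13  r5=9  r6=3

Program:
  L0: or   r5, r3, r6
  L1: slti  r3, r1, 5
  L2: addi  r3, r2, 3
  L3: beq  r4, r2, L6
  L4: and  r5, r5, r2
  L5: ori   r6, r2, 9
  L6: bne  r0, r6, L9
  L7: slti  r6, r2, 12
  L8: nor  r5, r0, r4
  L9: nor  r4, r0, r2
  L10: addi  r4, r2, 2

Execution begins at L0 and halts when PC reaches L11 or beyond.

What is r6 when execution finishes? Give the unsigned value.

0

#0 or   r5, r3, r6 ; 0/10/15/13/13/15/3
#1 slti  r3, r1, 5 ; 0/10/15/0/13/15/3
#2 addi  r3, r2, 3 ; 0/10/15/18/13/15/3
#3 beq  r4, r2, L6 ; 0/10/15/18/13/15/3 ; →fallthru
#4 and  r5, r5, r2 ; 0/10/15/18/13/15/3
#5 ori   r6, r2, 9 ; 0/10/15/18/13/15/15
#6 bne  r0, r6, L9 ; 0/10/15/18/13/15/15 ; →target
#7 slti  r6, r2, 12 ; 0/10/15/18/13/15/0
#9 nor  r4, r0, r2 ; 0/10/15/18/65520/15/0
#10 addi  r4, r2, 2 ; 0/10/15/18/17/15/0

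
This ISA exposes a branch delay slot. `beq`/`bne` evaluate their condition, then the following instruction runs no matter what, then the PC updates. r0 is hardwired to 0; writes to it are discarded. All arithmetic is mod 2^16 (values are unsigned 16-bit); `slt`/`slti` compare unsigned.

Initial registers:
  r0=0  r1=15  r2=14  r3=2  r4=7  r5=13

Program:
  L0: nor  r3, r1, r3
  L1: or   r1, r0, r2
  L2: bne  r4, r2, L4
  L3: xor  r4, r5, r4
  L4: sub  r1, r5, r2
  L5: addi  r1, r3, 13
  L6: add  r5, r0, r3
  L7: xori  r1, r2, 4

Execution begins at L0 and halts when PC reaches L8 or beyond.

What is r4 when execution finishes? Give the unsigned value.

10

PC=0  nor  r3, r1, r3        | r0=0 r1=15 r2=14 r3=65520 r4=7 r5=13
PC=1  or   r1, r0, r2        | r0=0 r1=14 r2=14 r3=65520 r4=7 r5=13
PC=2  bne  r4, r2, L4        | r0=0 r1=14 r2=14 r3=65520 r4=7 r5=13  [TAKEN]
PC=3  xor  r4, r5, r4        | r0=0 r1=14 r2=14 r3=65520 r4=10 r5=13
PC=4  sub  r1, r5, r2        | r0=0 r1=65535 r2=14 r3=65520 r4=10 r5=13
PC=5  addi  r1, r3, 13       | r0=0 r1=65533 r2=14 r3=65520 r4=10 r5=13
PC=6  add  r5, r0, r3        | r0=0 r1=65533 r2=14 r3=65520 r4=10 r5=65520
PC=7  xori  r1, r2, 4        | r0=0 r1=10 r2=14 r3=65520 r4=10 r5=65520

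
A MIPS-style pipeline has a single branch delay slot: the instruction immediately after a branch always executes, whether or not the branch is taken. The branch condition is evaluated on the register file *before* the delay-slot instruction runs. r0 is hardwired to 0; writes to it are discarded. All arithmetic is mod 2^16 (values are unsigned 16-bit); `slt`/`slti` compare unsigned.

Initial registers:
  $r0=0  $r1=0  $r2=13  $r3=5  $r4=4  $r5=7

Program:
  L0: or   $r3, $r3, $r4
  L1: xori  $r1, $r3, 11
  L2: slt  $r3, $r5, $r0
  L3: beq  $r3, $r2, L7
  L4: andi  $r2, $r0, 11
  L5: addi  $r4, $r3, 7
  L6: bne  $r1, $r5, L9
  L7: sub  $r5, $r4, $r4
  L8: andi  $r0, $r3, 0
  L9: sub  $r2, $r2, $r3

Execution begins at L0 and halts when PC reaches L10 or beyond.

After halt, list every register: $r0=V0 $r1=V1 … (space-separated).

#0 or   $r3, $r3, $r4 ; 0/0/13/5/4/7
#1 xori  $r1, $r3, 11 ; 0/14/13/5/4/7
#2 slt  $r3, $r5, $r0 ; 0/14/13/0/4/7
#3 beq  $r3, $r2, L7 ; 0/14/13/0/4/7 ; →fallthru
#4 andi  $r2, $r0, 11 ; 0/14/0/0/4/7
#5 addi  $r4, $r3, 7 ; 0/14/0/0/7/7
#6 bne  $r1, $r5, L9 ; 0/14/0/0/7/7 ; →target
#7 sub  $r5, $r4, $r4 ; 0/14/0/0/7/0
#9 sub  $r2, $r2, $r3 ; 0/14/0/0/7/0

$r0=0 $r1=14 $r2=0 $r3=0 $r4=7 $r5=0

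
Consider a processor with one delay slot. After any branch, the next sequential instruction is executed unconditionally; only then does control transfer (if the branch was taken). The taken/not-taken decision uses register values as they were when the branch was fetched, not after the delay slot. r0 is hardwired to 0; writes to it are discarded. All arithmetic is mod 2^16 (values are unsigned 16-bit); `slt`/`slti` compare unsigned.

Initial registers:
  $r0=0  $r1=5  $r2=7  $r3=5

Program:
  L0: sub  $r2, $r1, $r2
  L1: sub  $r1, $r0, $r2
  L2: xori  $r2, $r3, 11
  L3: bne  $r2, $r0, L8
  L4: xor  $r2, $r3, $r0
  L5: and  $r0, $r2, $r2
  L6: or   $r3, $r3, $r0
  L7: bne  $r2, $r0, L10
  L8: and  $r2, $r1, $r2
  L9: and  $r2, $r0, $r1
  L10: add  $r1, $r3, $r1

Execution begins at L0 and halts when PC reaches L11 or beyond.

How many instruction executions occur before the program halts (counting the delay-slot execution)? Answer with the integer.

PC=0  sub  $r2, $r1, $r2     | $r0=0 $r1=5 $r2=65534 $r3=5
PC=1  sub  $r1, $r0, $r2     | $r0=0 $r1=2 $r2=65534 $r3=5
PC=2  xori  $r2, $r3, 11     | $r0=0 $r1=2 $r2=14 $r3=5
PC=3  bne  $r2, $r0, L8      | $r0=0 $r1=2 $r2=14 $r3=5  [TAKEN]
PC=4  xor  $r2, $r3, $r0     | $r0=0 $r1=2 $r2=5 $r3=5
PC=8  and  $r2, $r1, $r2     | $r0=0 $r1=2 $r2=0 $r3=5
PC=9  and  $r2, $r0, $r1     | $r0=0 $r1=2 $r2=0 $r3=5
PC=10 add  $r1, $r3, $r1     | $r0=0 $r1=7 $r2=0 $r3=5

8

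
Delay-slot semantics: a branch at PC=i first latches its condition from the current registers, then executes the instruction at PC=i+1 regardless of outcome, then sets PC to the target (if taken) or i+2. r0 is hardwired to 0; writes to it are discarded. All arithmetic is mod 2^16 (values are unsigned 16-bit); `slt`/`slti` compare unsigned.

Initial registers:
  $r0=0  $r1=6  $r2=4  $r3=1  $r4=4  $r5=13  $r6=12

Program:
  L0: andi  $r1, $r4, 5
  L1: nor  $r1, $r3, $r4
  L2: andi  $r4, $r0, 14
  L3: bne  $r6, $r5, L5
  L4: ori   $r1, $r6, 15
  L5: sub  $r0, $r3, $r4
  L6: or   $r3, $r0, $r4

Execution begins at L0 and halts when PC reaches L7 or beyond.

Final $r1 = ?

  step pc=0: andi  $r1, $r4, 5  regs=(0,4,4,1,4,13,12)
  step pc=1: nor  $r1, $r3, $r4  regs=(0,65530,4,1,4,13,12)
  step pc=2: andi  $r4, $r0, 14  regs=(0,65530,4,1,0,13,12)
  step pc=3: bne  $r6, $r5, L5  cond=T  regs=(0,65530,4,1,0,13,12)
  step pc=4: ori   $r1, $r6, 15  regs=(0,15,4,1,0,13,12)
  step pc=5: sub  $r0, $r3, $r4  regs=(0,15,4,1,0,13,12)
  step pc=6: or   $r3, $r0, $r4  regs=(0,15,4,0,0,13,12)

15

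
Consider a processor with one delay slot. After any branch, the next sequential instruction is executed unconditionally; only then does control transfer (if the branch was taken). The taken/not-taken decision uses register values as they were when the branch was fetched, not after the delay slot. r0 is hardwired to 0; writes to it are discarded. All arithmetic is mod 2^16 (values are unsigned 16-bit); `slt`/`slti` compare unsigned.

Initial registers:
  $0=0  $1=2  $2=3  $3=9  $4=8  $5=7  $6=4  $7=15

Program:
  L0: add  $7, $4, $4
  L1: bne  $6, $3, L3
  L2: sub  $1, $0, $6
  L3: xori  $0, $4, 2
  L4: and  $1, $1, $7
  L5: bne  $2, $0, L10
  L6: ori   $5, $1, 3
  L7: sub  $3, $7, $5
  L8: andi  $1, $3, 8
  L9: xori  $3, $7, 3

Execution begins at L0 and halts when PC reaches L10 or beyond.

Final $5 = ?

#0 add  $7, $4, $4 ; 0/2/3/9/8/7/4/16
#1 bne  $6, $3, L3 ; 0/2/3/9/8/7/4/16 ; →target
#2 sub  $1, $0, $6 ; 0/65532/3/9/8/7/4/16
#3 xori  $0, $4, 2 ; 0/65532/3/9/8/7/4/16
#4 and  $1, $1, $7 ; 0/16/3/9/8/7/4/16
#5 bne  $2, $0, L10 ; 0/16/3/9/8/7/4/16 ; →target
#6 ori   $5, $1, 3 ; 0/16/3/9/8/19/4/16

19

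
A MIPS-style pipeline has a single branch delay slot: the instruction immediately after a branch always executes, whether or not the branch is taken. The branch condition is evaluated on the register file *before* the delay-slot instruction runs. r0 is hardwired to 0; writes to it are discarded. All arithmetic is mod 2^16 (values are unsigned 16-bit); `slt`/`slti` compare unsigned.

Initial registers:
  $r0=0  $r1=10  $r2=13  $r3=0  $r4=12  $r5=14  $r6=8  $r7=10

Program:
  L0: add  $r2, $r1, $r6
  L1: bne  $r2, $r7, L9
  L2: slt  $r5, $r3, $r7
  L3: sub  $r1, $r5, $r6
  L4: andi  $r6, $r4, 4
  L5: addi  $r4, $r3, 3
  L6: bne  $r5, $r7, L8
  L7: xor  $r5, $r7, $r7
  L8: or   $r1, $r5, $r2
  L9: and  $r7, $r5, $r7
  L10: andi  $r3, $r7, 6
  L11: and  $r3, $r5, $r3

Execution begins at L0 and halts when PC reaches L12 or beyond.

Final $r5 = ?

1

PC=0  add  $r2, $r1, $r6     | $r0=0 $r1=10 $r2=18 $r3=0 $r4=12 $r5=14 $r6=8 $r7=10
PC=1  bne  $r2, $r7, L9      | $r0=0 $r1=10 $r2=18 $r3=0 $r4=12 $r5=14 $r6=8 $r7=10  [TAKEN]
PC=2  slt  $r5, $r3, $r7     | $r0=0 $r1=10 $r2=18 $r3=0 $r4=12 $r5=1 $r6=8 $r7=10
PC=9  and  $r7, $r5, $r7     | $r0=0 $r1=10 $r2=18 $r3=0 $r4=12 $r5=1 $r6=8 $r7=0
PC=10 andi  $r3, $r7, 6      | $r0=0 $r1=10 $r2=18 $r3=0 $r4=12 $r5=1 $r6=8 $r7=0
PC=11 and  $r3, $r5, $r3     | $r0=0 $r1=10 $r2=18 $r3=0 $r4=12 $r5=1 $r6=8 $r7=0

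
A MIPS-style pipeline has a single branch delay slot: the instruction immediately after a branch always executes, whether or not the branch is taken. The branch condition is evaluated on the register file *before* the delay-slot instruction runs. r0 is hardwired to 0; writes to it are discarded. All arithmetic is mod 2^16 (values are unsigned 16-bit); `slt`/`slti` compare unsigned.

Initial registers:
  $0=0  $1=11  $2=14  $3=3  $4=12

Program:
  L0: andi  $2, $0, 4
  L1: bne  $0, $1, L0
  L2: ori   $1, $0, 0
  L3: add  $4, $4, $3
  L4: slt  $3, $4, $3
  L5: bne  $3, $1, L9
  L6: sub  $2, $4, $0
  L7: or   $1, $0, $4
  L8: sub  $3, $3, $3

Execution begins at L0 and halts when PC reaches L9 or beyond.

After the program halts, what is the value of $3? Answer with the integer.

  step pc=0: andi  $2, $0, 4  regs=(0,11,0,3,12)
  step pc=1: bne  $0, $1, L0  cond=T  regs=(0,11,0,3,12)
  step pc=2: ori   $1, $0, 0  regs=(0,0,0,3,12)
  step pc=0: andi  $2, $0, 4  regs=(0,0,0,3,12)
  step pc=1: bne  $0, $1, L0  cond=F  regs=(0,0,0,3,12)
  step pc=2: ori   $1, $0, 0  regs=(0,0,0,3,12)
  step pc=3: add  $4, $4, $3  regs=(0,0,0,3,15)
  step pc=4: slt  $3, $4, $3  regs=(0,0,0,0,15)
  step pc=5: bne  $3, $1, L9  cond=F  regs=(0,0,0,0,15)
  step pc=6: sub  $2, $4, $0  regs=(0,0,15,0,15)
  step pc=7: or   $1, $0, $4  regs=(0,15,15,0,15)
  step pc=8: sub  $3, $3, $3  regs=(0,15,15,0,15)

0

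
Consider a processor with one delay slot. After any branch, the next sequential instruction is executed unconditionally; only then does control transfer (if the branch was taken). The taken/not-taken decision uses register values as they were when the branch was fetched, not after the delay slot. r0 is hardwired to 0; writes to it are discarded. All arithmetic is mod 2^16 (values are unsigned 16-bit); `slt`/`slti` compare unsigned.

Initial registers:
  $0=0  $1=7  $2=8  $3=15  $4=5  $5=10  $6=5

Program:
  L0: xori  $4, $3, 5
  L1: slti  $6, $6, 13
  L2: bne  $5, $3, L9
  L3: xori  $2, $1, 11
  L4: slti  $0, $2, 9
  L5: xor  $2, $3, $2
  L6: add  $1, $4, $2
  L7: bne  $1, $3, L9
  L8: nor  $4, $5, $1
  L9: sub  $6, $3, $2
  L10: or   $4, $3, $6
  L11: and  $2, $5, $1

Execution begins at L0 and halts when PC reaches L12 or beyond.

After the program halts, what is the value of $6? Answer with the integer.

PC=0  xori  $4, $3, 5        | $0=0 $1=7 $2=8 $3=15 $4=10 $5=10 $6=5
PC=1  slti  $6, $6, 13       | $0=0 $1=7 $2=8 $3=15 $4=10 $5=10 $6=1
PC=2  bne  $5, $3, L9        | $0=0 $1=7 $2=8 $3=15 $4=10 $5=10 $6=1  [TAKEN]
PC=3  xori  $2, $1, 11       | $0=0 $1=7 $2=12 $3=15 $4=10 $5=10 $6=1
PC=9  sub  $6, $3, $2        | $0=0 $1=7 $2=12 $3=15 $4=10 $5=10 $6=3
PC=10 or   $4, $3, $6        | $0=0 $1=7 $2=12 $3=15 $4=15 $5=10 $6=3
PC=11 and  $2, $5, $1        | $0=0 $1=7 $2=2 $3=15 $4=15 $5=10 $6=3

3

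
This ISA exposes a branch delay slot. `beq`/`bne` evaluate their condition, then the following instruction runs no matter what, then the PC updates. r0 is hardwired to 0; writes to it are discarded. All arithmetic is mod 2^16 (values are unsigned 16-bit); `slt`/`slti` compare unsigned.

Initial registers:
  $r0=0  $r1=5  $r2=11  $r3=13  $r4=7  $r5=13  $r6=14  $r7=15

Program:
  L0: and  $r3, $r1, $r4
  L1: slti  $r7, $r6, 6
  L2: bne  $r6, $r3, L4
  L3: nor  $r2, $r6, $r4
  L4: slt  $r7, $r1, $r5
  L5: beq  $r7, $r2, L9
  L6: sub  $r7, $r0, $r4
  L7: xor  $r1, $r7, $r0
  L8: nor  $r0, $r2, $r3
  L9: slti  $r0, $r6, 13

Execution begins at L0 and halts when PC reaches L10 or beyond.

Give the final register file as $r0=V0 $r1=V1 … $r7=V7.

[0] and  $r3, $r1, $r4  →  {$r0:0, $r1:5, $r2:11, $r3:5, $r4:7, $r5:13, $r6:14, $r7:15}
[1] slti  $r7, $r6, 6  →  {$r0:0, $r1:5, $r2:11, $r3:5, $r4:7, $r5:13, $r6:14, $r7:0}
[2] bne  $r6, $r3, L4  →  {$r0:0, $r1:5, $r2:11, $r3:5, $r4:7, $r5:13, $r6:14, $r7:0}  ⟨branch taken⟩
[3] nor  $r2, $r6, $r4  →  {$r0:0, $r1:5, $r2:65520, $r3:5, $r4:7, $r5:13, $r6:14, $r7:0}
[4] slt  $r7, $r1, $r5  →  {$r0:0, $r1:5, $r2:65520, $r3:5, $r4:7, $r5:13, $r6:14, $r7:1}
[5] beq  $r7, $r2, L9  →  {$r0:0, $r1:5, $r2:65520, $r3:5, $r4:7, $r5:13, $r6:14, $r7:1}  ⟨branch fallthrough⟩
[6] sub  $r7, $r0, $r4  →  {$r0:0, $r1:5, $r2:65520, $r3:5, $r4:7, $r5:13, $r6:14, $r7:65529}
[7] xor  $r1, $r7, $r0  →  {$r0:0, $r1:65529, $r2:65520, $r3:5, $r4:7, $r5:13, $r6:14, $r7:65529}
[8] nor  $r0, $r2, $r3  →  {$r0:0, $r1:65529, $r2:65520, $r3:5, $r4:7, $r5:13, $r6:14, $r7:65529}
[9] slti  $r0, $r6, 13  →  {$r0:0, $r1:65529, $r2:65520, $r3:5, $r4:7, $r5:13, $r6:14, $r7:65529}

$r0=0 $r1=65529 $r2=65520 $r3=5 $r4=7 $r5=13 $r6=14 $r7=65529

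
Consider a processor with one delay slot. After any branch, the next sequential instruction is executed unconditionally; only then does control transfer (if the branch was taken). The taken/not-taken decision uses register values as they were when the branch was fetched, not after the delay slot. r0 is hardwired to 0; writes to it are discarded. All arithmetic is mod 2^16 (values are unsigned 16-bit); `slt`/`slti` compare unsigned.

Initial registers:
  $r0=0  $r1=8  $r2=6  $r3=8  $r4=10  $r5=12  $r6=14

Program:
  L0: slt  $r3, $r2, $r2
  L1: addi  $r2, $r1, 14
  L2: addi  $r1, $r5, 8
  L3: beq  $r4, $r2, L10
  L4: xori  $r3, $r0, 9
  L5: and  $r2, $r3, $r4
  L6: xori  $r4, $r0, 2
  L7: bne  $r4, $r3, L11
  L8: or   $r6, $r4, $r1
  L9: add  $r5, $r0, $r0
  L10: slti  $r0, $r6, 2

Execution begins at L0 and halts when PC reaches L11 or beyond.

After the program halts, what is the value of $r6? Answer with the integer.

22

#0 slt  $r3, $r2, $r2 ; 0/8/6/0/10/12/14
#1 addi  $r2, $r1, 14 ; 0/8/22/0/10/12/14
#2 addi  $r1, $r5, 8 ; 0/20/22/0/10/12/14
#3 beq  $r4, $r2, L10 ; 0/20/22/0/10/12/14 ; →fallthru
#4 xori  $r3, $r0, 9 ; 0/20/22/9/10/12/14
#5 and  $r2, $r3, $r4 ; 0/20/8/9/10/12/14
#6 xori  $r4, $r0, 2 ; 0/20/8/9/2/12/14
#7 bne  $r4, $r3, L11 ; 0/20/8/9/2/12/14 ; →target
#8 or   $r6, $r4, $r1 ; 0/20/8/9/2/12/22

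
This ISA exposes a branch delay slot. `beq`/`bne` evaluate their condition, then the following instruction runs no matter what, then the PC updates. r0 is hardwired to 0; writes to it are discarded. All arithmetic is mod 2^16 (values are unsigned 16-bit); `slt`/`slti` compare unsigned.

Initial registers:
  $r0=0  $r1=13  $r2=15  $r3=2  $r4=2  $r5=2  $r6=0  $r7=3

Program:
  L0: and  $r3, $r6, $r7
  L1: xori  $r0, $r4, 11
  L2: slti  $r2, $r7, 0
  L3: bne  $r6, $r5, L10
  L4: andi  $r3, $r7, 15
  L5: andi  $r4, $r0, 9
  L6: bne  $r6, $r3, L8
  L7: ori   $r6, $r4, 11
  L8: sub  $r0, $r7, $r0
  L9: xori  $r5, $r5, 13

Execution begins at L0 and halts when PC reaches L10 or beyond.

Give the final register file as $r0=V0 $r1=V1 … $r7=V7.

$r0=0 $r1=13 $r2=0 $r3=3 $r4=2 $r5=2 $r6=0 $r7=3

  step pc=0: and  $r3, $r6, $r7  regs=(0,13,15,0,2,2,0,3)
  step pc=1: xori  $r0, $r4, 11  regs=(0,13,15,0,2,2,0,3)
  step pc=2: slti  $r2, $r7, 0  regs=(0,13,0,0,2,2,0,3)
  step pc=3: bne  $r6, $r5, L10  cond=T  regs=(0,13,0,0,2,2,0,3)
  step pc=4: andi  $r3, $r7, 15  regs=(0,13,0,3,2,2,0,3)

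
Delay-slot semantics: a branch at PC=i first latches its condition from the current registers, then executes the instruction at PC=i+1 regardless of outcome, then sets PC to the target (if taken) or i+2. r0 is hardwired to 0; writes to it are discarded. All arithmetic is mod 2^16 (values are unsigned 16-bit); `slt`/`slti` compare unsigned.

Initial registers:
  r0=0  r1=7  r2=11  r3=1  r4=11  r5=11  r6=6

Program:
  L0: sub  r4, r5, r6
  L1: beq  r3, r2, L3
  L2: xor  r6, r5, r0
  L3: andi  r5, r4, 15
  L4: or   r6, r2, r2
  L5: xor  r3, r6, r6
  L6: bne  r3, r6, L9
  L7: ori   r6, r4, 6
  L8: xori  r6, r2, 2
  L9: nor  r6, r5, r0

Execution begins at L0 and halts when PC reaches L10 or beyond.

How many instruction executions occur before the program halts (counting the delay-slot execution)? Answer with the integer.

9

  step pc=0: sub  r4, r5, r6  regs=(0,7,11,1,5,11,6)
  step pc=1: beq  r3, r2, L3  cond=F  regs=(0,7,11,1,5,11,6)
  step pc=2: xor  r6, r5, r0  regs=(0,7,11,1,5,11,11)
  step pc=3: andi  r5, r4, 15  regs=(0,7,11,1,5,5,11)
  step pc=4: or   r6, r2, r2  regs=(0,7,11,1,5,5,11)
  step pc=5: xor  r3, r6, r6  regs=(0,7,11,0,5,5,11)
  step pc=6: bne  r3, r6, L9  cond=T  regs=(0,7,11,0,5,5,11)
  step pc=7: ori   r6, r4, 6  regs=(0,7,11,0,5,5,7)
  step pc=9: nor  r6, r5, r0  regs=(0,7,11,0,5,5,65530)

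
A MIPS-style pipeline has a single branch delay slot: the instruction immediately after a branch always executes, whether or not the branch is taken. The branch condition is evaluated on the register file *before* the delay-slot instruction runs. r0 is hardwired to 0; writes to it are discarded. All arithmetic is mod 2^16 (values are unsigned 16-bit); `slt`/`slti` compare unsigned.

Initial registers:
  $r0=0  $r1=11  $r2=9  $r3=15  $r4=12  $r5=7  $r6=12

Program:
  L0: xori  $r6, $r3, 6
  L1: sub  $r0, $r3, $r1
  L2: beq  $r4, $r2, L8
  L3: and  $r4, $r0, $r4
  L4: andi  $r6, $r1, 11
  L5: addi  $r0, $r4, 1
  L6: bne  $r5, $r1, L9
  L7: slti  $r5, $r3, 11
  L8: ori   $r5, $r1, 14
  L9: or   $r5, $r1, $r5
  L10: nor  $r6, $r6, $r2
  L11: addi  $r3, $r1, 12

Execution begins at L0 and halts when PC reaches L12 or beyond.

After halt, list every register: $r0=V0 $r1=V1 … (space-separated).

$r0=0 $r1=11 $r2=9 $r3=23 $r4=0 $r5=11 $r6=65524

  step pc=0: xori  $r6, $r3, 6  regs=(0,11,9,15,12,7,9)
  step pc=1: sub  $r0, $r3, $r1  regs=(0,11,9,15,12,7,9)
  step pc=2: beq  $r4, $r2, L8  cond=F  regs=(0,11,9,15,12,7,9)
  step pc=3: and  $r4, $r0, $r4  regs=(0,11,9,15,0,7,9)
  step pc=4: andi  $r6, $r1, 11  regs=(0,11,9,15,0,7,11)
  step pc=5: addi  $r0, $r4, 1  regs=(0,11,9,15,0,7,11)
  step pc=6: bne  $r5, $r1, L9  cond=T  regs=(0,11,9,15,0,7,11)
  step pc=7: slti  $r5, $r3, 11  regs=(0,11,9,15,0,0,11)
  step pc=9: or   $r5, $r1, $r5  regs=(0,11,9,15,0,11,11)
  step pc=10: nor  $r6, $r6, $r2  regs=(0,11,9,15,0,11,65524)
  step pc=11: addi  $r3, $r1, 12  regs=(0,11,9,23,0,11,65524)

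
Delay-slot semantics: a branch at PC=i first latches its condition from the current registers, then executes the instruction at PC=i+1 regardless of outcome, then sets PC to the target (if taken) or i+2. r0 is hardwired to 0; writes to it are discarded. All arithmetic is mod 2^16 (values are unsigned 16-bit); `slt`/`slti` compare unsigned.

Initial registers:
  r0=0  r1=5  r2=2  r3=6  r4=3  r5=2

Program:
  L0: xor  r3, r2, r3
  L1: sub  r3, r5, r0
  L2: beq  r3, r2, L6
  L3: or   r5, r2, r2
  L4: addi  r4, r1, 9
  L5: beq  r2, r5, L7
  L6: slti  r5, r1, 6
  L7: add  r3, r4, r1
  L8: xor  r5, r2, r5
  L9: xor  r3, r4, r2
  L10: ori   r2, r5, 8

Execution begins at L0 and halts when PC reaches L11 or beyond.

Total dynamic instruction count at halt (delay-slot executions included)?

9

[0] xor  r3, r2, r3  →  {r0:0, r1:5, r2:2, r3:4, r4:3, r5:2}
[1] sub  r3, r5, r0  →  {r0:0, r1:5, r2:2, r3:2, r4:3, r5:2}
[2] beq  r3, r2, L6  →  {r0:0, r1:5, r2:2, r3:2, r4:3, r5:2}  ⟨branch taken⟩
[3] or   r5, r2, r2  →  {r0:0, r1:5, r2:2, r3:2, r4:3, r5:2}
[6] slti  r5, r1, 6  →  {r0:0, r1:5, r2:2, r3:2, r4:3, r5:1}
[7] add  r3, r4, r1  →  {r0:0, r1:5, r2:2, r3:8, r4:3, r5:1}
[8] xor  r5, r2, r5  →  {r0:0, r1:5, r2:2, r3:8, r4:3, r5:3}
[9] xor  r3, r4, r2  →  {r0:0, r1:5, r2:2, r3:1, r4:3, r5:3}
[10] ori   r2, r5, 8  →  {r0:0, r1:5, r2:11, r3:1, r4:3, r5:3}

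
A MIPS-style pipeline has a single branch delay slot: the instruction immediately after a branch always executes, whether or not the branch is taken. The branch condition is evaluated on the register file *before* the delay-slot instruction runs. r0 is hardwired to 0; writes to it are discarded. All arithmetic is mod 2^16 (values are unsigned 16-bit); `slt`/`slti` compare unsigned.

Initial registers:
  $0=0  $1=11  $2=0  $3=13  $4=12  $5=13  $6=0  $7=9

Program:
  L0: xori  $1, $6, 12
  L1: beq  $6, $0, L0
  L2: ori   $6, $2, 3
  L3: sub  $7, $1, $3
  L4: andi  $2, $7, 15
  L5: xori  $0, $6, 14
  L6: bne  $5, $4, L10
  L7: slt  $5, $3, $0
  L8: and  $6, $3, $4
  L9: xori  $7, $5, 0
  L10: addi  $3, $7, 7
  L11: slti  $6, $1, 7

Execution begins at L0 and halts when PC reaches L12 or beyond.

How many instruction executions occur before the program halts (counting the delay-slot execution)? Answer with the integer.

13

[0] xori  $1, $6, 12  →  {$0:0, $1:12, $2:0, $3:13, $4:12, $5:13, $6:0, $7:9}
[1] beq  $6, $0, L0  →  {$0:0, $1:12, $2:0, $3:13, $4:12, $5:13, $6:0, $7:9}  ⟨branch taken⟩
[2] ori   $6, $2, 3  →  {$0:0, $1:12, $2:0, $3:13, $4:12, $5:13, $6:3, $7:9}
[0] xori  $1, $6, 12  →  {$0:0, $1:15, $2:0, $3:13, $4:12, $5:13, $6:3, $7:9}
[1] beq  $6, $0, L0  →  {$0:0, $1:15, $2:0, $3:13, $4:12, $5:13, $6:3, $7:9}  ⟨branch fallthrough⟩
[2] ori   $6, $2, 3  →  {$0:0, $1:15, $2:0, $3:13, $4:12, $5:13, $6:3, $7:9}
[3] sub  $7, $1, $3  →  {$0:0, $1:15, $2:0, $3:13, $4:12, $5:13, $6:3, $7:2}
[4] andi  $2, $7, 15  →  {$0:0, $1:15, $2:2, $3:13, $4:12, $5:13, $6:3, $7:2}
[5] xori  $0, $6, 14  →  {$0:0, $1:15, $2:2, $3:13, $4:12, $5:13, $6:3, $7:2}
[6] bne  $5, $4, L10  →  {$0:0, $1:15, $2:2, $3:13, $4:12, $5:13, $6:3, $7:2}  ⟨branch taken⟩
[7] slt  $5, $3, $0  →  {$0:0, $1:15, $2:2, $3:13, $4:12, $5:0, $6:3, $7:2}
[10] addi  $3, $7, 7  →  {$0:0, $1:15, $2:2, $3:9, $4:12, $5:0, $6:3, $7:2}
[11] slti  $6, $1, 7  →  {$0:0, $1:15, $2:2, $3:9, $4:12, $5:0, $6:0, $7:2}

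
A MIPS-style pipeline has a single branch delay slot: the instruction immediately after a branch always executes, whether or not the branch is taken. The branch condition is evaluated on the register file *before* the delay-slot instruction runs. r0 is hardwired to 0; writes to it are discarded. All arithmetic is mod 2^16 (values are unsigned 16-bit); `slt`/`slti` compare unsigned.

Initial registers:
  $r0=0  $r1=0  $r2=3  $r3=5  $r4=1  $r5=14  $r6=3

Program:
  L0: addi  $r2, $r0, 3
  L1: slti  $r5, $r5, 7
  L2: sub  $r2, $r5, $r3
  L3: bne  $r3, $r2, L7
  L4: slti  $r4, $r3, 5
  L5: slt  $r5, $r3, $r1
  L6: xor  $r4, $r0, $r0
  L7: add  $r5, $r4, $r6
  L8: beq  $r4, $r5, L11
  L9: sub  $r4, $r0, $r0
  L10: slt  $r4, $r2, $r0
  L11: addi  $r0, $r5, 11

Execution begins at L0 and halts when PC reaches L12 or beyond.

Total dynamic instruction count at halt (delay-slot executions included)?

10

[0] addi  $r2, $r0, 3  →  {$r0:0, $r1:0, $r2:3, $r3:5, $r4:1, $r5:14, $r6:3}
[1] slti  $r5, $r5, 7  →  {$r0:0, $r1:0, $r2:3, $r3:5, $r4:1, $r5:0, $r6:3}
[2] sub  $r2, $r5, $r3  →  {$r0:0, $r1:0, $r2:65531, $r3:5, $r4:1, $r5:0, $r6:3}
[3] bne  $r3, $r2, L7  →  {$r0:0, $r1:0, $r2:65531, $r3:5, $r4:1, $r5:0, $r6:3}  ⟨branch taken⟩
[4] slti  $r4, $r3, 5  →  {$r0:0, $r1:0, $r2:65531, $r3:5, $r4:0, $r5:0, $r6:3}
[7] add  $r5, $r4, $r6  →  {$r0:0, $r1:0, $r2:65531, $r3:5, $r4:0, $r5:3, $r6:3}
[8] beq  $r4, $r5, L11  →  {$r0:0, $r1:0, $r2:65531, $r3:5, $r4:0, $r5:3, $r6:3}  ⟨branch fallthrough⟩
[9] sub  $r4, $r0, $r0  →  {$r0:0, $r1:0, $r2:65531, $r3:5, $r4:0, $r5:3, $r6:3}
[10] slt  $r4, $r2, $r0  →  {$r0:0, $r1:0, $r2:65531, $r3:5, $r4:0, $r5:3, $r6:3}
[11] addi  $r0, $r5, 11  →  {$r0:0, $r1:0, $r2:65531, $r3:5, $r4:0, $r5:3, $r6:3}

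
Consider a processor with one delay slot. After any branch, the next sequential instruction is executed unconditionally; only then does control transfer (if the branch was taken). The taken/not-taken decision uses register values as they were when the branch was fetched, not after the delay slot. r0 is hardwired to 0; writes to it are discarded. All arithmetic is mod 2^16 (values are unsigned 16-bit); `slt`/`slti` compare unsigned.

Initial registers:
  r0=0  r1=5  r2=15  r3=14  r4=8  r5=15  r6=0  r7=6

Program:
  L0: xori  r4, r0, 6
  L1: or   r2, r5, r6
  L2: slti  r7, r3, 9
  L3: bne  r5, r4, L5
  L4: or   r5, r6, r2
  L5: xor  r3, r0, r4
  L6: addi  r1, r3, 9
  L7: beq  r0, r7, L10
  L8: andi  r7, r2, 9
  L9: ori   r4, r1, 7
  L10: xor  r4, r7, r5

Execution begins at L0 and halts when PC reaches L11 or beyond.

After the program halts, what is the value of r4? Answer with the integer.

  step pc=0: xori  r4, r0, 6  regs=(0,5,15,14,6,15,0,6)
  step pc=1: or   r2, r5, r6  regs=(0,5,15,14,6,15,0,6)
  step pc=2: slti  r7, r3, 9  regs=(0,5,15,14,6,15,0,0)
  step pc=3: bne  r5, r4, L5  cond=T  regs=(0,5,15,14,6,15,0,0)
  step pc=4: or   r5, r6, r2  regs=(0,5,15,14,6,15,0,0)
  step pc=5: xor  r3, r0, r4  regs=(0,5,15,6,6,15,0,0)
  step pc=6: addi  r1, r3, 9  regs=(0,15,15,6,6,15,0,0)
  step pc=7: beq  r0, r7, L10  cond=T  regs=(0,15,15,6,6,15,0,0)
  step pc=8: andi  r7, r2, 9  regs=(0,15,15,6,6,15,0,9)
  step pc=10: xor  r4, r7, r5  regs=(0,15,15,6,6,15,0,9)

6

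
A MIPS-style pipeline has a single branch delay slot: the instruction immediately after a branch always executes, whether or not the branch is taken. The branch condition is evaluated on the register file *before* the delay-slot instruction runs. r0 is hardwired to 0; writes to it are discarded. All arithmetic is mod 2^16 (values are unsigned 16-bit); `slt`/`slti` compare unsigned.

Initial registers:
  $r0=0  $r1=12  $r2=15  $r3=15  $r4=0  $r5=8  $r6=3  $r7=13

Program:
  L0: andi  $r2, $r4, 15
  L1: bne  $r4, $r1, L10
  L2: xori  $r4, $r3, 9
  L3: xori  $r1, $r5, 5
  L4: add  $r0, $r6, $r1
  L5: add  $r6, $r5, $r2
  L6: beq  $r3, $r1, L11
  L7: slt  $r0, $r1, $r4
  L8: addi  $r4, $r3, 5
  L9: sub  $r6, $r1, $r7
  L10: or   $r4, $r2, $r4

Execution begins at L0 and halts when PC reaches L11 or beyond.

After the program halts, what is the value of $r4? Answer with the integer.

6

[0] andi  $r2, $r4, 15  →  {$r0:0, $r1:12, $r2:0, $r3:15, $r4:0, $r5:8, $r6:3, $r7:13}
[1] bne  $r4, $r1, L10  →  {$r0:0, $r1:12, $r2:0, $r3:15, $r4:0, $r5:8, $r6:3, $r7:13}  ⟨branch taken⟩
[2] xori  $r4, $r3, 9  →  {$r0:0, $r1:12, $r2:0, $r3:15, $r4:6, $r5:8, $r6:3, $r7:13}
[10] or   $r4, $r2, $r4  →  {$r0:0, $r1:12, $r2:0, $r3:15, $r4:6, $r5:8, $r6:3, $r7:13}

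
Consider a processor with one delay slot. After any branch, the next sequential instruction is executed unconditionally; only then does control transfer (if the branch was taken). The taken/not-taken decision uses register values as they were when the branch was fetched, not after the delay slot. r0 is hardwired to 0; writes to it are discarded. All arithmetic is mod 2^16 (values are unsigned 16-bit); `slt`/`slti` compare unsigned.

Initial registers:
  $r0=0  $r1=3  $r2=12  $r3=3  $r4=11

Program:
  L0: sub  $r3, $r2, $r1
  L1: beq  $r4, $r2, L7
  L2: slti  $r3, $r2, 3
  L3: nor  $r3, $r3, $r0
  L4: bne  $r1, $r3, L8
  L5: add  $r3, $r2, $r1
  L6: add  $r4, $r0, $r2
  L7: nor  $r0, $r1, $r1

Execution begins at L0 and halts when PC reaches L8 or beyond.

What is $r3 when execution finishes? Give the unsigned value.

15

#0 sub  $r3, $r2, $r1 ; 0/3/12/9/11
#1 beq  $r4, $r2, L7 ; 0/3/12/9/11 ; →fallthru
#2 slti  $r3, $r2, 3 ; 0/3/12/0/11
#3 nor  $r3, $r3, $r0 ; 0/3/12/65535/11
#4 bne  $r1, $r3, L8 ; 0/3/12/65535/11 ; →target
#5 add  $r3, $r2, $r1 ; 0/3/12/15/11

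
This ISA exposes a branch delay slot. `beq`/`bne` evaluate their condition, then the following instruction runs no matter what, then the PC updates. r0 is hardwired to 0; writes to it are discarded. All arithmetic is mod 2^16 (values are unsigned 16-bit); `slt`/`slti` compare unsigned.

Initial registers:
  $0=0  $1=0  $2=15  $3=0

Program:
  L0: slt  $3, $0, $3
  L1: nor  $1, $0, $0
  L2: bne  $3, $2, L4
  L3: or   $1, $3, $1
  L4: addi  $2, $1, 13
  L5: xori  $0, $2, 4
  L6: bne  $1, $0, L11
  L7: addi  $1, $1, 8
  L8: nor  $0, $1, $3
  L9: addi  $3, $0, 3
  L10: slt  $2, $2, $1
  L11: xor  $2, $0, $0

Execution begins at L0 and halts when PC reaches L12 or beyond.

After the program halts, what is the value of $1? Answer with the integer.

7

[0] slt  $3, $0, $3  →  {$0:0, $1:0, $2:15, $3:0}
[1] nor  $1, $0, $0  →  {$0:0, $1:65535, $2:15, $3:0}
[2] bne  $3, $2, L4  →  {$0:0, $1:65535, $2:15, $3:0}  ⟨branch taken⟩
[3] or   $1, $3, $1  →  {$0:0, $1:65535, $2:15, $3:0}
[4] addi  $2, $1, 13  →  {$0:0, $1:65535, $2:12, $3:0}
[5] xori  $0, $2, 4  →  {$0:0, $1:65535, $2:12, $3:0}
[6] bne  $1, $0, L11  →  {$0:0, $1:65535, $2:12, $3:0}  ⟨branch taken⟩
[7] addi  $1, $1, 8  →  {$0:0, $1:7, $2:12, $3:0}
[11] xor  $2, $0, $0  →  {$0:0, $1:7, $2:0, $3:0}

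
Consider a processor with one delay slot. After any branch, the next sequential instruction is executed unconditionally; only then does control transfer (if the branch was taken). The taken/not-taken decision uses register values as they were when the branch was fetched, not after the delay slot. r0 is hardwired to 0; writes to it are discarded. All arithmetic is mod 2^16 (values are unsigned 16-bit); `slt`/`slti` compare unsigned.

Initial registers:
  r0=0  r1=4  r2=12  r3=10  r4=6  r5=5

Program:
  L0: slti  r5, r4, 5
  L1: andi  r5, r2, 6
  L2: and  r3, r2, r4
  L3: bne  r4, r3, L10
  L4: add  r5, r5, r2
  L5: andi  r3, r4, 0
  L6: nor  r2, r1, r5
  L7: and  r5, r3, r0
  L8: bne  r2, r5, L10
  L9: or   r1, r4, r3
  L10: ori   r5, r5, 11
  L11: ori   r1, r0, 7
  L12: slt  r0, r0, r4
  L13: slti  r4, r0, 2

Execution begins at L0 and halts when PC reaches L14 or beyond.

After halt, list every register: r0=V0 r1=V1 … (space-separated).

PC=0  slti  r5, r4, 5        | r0=0 r1=4 r2=12 r3=10 r4=6 r5=0
PC=1  andi  r5, r2, 6        | r0=0 r1=4 r2=12 r3=10 r4=6 r5=4
PC=2  and  r3, r2, r4        | r0=0 r1=4 r2=12 r3=4 r4=6 r5=4
PC=3  bne  r4, r3, L10       | r0=0 r1=4 r2=12 r3=4 r4=6 r5=4  [TAKEN]
PC=4  add  r5, r5, r2        | r0=0 r1=4 r2=12 r3=4 r4=6 r5=16
PC=10 ori   r5, r5, 11       | r0=0 r1=4 r2=12 r3=4 r4=6 r5=27
PC=11 ori   r1, r0, 7        | r0=0 r1=7 r2=12 r3=4 r4=6 r5=27
PC=12 slt  r0, r0, r4        | r0=0 r1=7 r2=12 r3=4 r4=6 r5=27
PC=13 slti  r4, r0, 2        | r0=0 r1=7 r2=12 r3=4 r4=1 r5=27

r0=0 r1=7 r2=12 r3=4 r4=1 r5=27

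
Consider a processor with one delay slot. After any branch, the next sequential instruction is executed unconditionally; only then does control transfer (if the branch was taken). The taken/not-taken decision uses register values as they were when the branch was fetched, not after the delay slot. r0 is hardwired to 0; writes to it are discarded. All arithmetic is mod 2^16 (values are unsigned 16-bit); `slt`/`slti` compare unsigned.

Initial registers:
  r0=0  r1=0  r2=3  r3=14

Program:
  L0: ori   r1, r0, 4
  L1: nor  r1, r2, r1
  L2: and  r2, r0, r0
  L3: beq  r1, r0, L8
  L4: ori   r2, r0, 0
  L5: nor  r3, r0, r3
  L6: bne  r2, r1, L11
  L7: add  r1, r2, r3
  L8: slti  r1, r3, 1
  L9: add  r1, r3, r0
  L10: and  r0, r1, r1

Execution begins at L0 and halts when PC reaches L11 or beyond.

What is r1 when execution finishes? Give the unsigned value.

65521

  step pc=0: ori   r1, r0, 4  regs=(0,4,3,14)
  step pc=1: nor  r1, r2, r1  regs=(0,65528,3,14)
  step pc=2: and  r2, r0, r0  regs=(0,65528,0,14)
  step pc=3: beq  r1, r0, L8  cond=F  regs=(0,65528,0,14)
  step pc=4: ori   r2, r0, 0  regs=(0,65528,0,14)
  step pc=5: nor  r3, r0, r3  regs=(0,65528,0,65521)
  step pc=6: bne  r2, r1, L11  cond=T  regs=(0,65528,0,65521)
  step pc=7: add  r1, r2, r3  regs=(0,65521,0,65521)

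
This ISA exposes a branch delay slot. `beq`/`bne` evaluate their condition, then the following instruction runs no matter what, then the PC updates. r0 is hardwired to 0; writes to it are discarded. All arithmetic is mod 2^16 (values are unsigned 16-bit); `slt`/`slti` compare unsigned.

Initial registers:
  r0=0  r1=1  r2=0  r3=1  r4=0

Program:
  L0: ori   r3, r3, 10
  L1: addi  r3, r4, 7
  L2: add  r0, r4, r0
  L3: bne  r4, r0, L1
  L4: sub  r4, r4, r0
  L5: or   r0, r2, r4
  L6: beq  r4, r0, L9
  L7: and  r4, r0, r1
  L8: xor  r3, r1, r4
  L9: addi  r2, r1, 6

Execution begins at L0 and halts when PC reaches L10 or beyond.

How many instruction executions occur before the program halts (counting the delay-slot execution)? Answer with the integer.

9

[0] ori   r3, r3, 10  →  {r0:0, r1:1, r2:0, r3:11, r4:0}
[1] addi  r3, r4, 7  →  {r0:0, r1:1, r2:0, r3:7, r4:0}
[2] add  r0, r4, r0  →  {r0:0, r1:1, r2:0, r3:7, r4:0}
[3] bne  r4, r0, L1  →  {r0:0, r1:1, r2:0, r3:7, r4:0}  ⟨branch fallthrough⟩
[4] sub  r4, r4, r0  →  {r0:0, r1:1, r2:0, r3:7, r4:0}
[5] or   r0, r2, r4  →  {r0:0, r1:1, r2:0, r3:7, r4:0}
[6] beq  r4, r0, L9  →  {r0:0, r1:1, r2:0, r3:7, r4:0}  ⟨branch taken⟩
[7] and  r4, r0, r1  →  {r0:0, r1:1, r2:0, r3:7, r4:0}
[9] addi  r2, r1, 6  →  {r0:0, r1:1, r2:7, r3:7, r4:0}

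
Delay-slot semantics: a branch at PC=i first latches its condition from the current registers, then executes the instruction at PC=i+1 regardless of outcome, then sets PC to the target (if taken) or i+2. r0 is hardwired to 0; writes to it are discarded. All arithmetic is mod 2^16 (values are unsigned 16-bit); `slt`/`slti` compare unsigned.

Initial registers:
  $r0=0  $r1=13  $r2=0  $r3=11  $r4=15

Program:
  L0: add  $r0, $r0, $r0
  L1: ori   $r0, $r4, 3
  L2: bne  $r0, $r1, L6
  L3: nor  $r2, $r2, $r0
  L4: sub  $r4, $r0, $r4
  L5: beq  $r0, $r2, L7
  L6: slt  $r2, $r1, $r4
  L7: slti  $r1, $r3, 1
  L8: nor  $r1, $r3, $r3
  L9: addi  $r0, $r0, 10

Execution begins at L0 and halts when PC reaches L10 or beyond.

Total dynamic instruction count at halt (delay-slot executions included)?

[0] add  $r0, $r0, $r0  →  {$r0:0, $r1:13, $r2:0, $r3:11, $r4:15}
[1] ori   $r0, $r4, 3  →  {$r0:0, $r1:13, $r2:0, $r3:11, $r4:15}
[2] bne  $r0, $r1, L6  →  {$r0:0, $r1:13, $r2:0, $r3:11, $r4:15}  ⟨branch taken⟩
[3] nor  $r2, $r2, $r0  →  {$r0:0, $r1:13, $r2:65535, $r3:11, $r4:15}
[6] slt  $r2, $r1, $r4  →  {$r0:0, $r1:13, $r2:1, $r3:11, $r4:15}
[7] slti  $r1, $r3, 1  →  {$r0:0, $r1:0, $r2:1, $r3:11, $r4:15}
[8] nor  $r1, $r3, $r3  →  {$r0:0, $r1:65524, $r2:1, $r3:11, $r4:15}
[9] addi  $r0, $r0, 10  →  {$r0:0, $r1:65524, $r2:1, $r3:11, $r4:15}

8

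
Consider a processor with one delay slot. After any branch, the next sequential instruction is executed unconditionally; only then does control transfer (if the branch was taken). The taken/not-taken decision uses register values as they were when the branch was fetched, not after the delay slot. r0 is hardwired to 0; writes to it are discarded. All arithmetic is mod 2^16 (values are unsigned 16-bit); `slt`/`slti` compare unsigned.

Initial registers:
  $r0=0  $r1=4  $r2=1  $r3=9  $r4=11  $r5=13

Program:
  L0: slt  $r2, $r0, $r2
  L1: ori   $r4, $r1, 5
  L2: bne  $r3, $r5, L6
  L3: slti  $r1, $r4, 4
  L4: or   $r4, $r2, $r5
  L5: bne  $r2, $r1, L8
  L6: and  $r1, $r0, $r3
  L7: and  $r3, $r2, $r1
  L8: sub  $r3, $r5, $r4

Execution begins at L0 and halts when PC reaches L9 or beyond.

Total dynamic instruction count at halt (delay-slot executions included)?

#0 slt  $r2, $r0, $r2 ; 0/4/1/9/11/13
#1 ori   $r4, $r1, 5 ; 0/4/1/9/5/13
#2 bne  $r3, $r5, L6 ; 0/4/1/9/5/13 ; →target
#3 slti  $r1, $r4, 4 ; 0/0/1/9/5/13
#6 and  $r1, $r0, $r3 ; 0/0/1/9/5/13
#7 and  $r3, $r2, $r1 ; 0/0/1/0/5/13
#8 sub  $r3, $r5, $r4 ; 0/0/1/8/5/13

7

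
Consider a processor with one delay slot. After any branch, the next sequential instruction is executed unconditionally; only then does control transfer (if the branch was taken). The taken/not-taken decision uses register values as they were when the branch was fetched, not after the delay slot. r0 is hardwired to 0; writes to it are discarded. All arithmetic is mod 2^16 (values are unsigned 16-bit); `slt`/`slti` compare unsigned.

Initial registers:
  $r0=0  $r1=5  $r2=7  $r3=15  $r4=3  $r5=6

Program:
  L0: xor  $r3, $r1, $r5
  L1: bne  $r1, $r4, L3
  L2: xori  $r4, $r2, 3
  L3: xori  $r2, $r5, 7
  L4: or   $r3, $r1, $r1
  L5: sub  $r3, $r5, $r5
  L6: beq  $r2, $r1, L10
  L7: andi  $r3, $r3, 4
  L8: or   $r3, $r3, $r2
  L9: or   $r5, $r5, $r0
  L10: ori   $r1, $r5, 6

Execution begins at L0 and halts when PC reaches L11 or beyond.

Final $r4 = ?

4

  step pc=0: xor  $r3, $r1, $r5  regs=(0,5,7,3,3,6)
  step pc=1: bne  $r1, $r4, L3  cond=T  regs=(0,5,7,3,3,6)
  step pc=2: xori  $r4, $r2, 3  regs=(0,5,7,3,4,6)
  step pc=3: xori  $r2, $r5, 7  regs=(0,5,1,3,4,6)
  step pc=4: or   $r3, $r1, $r1  regs=(0,5,1,5,4,6)
  step pc=5: sub  $r3, $r5, $r5  regs=(0,5,1,0,4,6)
  step pc=6: beq  $r2, $r1, L10  cond=F  regs=(0,5,1,0,4,6)
  step pc=7: andi  $r3, $r3, 4  regs=(0,5,1,0,4,6)
  step pc=8: or   $r3, $r3, $r2  regs=(0,5,1,1,4,6)
  step pc=9: or   $r5, $r5, $r0  regs=(0,5,1,1,4,6)
  step pc=10: ori   $r1, $r5, 6  regs=(0,6,1,1,4,6)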